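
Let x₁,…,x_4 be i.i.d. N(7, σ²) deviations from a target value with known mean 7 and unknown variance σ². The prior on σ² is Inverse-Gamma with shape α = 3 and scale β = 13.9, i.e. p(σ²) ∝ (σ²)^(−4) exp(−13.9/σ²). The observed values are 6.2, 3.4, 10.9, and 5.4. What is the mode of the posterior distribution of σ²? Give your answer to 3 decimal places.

Sum of squared deviations about the known mean: SS = (6.2−7)² + (3.4−7)² + (10.9−7)² + (5.4−7)² = 31.37.
The Normal likelihood contributes (σ²)^(−n/2) exp(−SS/(2σ²)), so the posterior is Inverse-Gamma(α + n/2, β + SS/2) = Inverse-Gamma(5, 29.585).
The mode of Inverse-Gamma(a, b) is b/(a+1) = 29.585/6 ≈ 4.931.

σ̂²_MAP = 4.931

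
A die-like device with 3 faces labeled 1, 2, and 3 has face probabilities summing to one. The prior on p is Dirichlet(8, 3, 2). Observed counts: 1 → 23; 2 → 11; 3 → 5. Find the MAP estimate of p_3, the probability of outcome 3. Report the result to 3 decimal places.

The posterior is Dirichlet(αᵢ + nᵢ) = Dirichlet(31, 14, 7).
For a Dirichlet(a₁,…,a_K) with all aᵢ > 1, the mode has j-th component (aⱼ − 1)/(Σaᵢ − K).
Here Σaᵢ = 52 and K = 3, so p_3 = (7 − 1)/(52 − 3) = 6/49 ≈ 0.122.

MAP estimate: 0.122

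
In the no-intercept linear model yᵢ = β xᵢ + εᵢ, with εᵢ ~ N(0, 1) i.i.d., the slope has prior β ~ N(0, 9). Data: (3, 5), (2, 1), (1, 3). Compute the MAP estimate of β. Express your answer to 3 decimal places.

log p(β | y) = −Σ(yᵢ − βxᵢ)²/(2·1) − β²/(2·9) + const.
Setting the derivative to zero: Σxᵢ(yᵢ − βxᵢ)/1 − β/9 = 0, so β = Σxᵢyᵢ / (Σxᵢ² + σ²/τ²).
Σxᵢyᵢ = 3·5 + 2·1 + 1·3 = 20; Σxᵢ² = 14; σ²/τ² = 1/9.
β̂_MAP = 20 / (14 + 1/9) = 20/(127/9) = 180/127 ≈ 1.417.

β̂_MAP = 1.417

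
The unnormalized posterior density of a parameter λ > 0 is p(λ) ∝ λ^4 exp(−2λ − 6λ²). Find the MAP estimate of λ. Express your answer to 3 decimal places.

ℓ'(λ) = 4/λ − 2 − 12λ. Setting this to zero and multiplying by λ: 12λ² + 2λ − 4 = 0.
λ = (−2 + √(2² + 4·12·4)) / (2·12) = (−2 + √196) / 24 = (−2 + 14)/24 = 1/2.
ℓ''(λ) = −4/λ² − 12 < 0, confirming a maximum.

λ̂_MAP = 0.500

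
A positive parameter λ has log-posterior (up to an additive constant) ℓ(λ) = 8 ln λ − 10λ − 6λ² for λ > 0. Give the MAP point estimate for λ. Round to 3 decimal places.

ℓ'(λ) = 8/λ − 10 − 12λ. Setting this to zero and multiplying by λ: 12λ² + 10λ − 8 = 0.
λ = (−10 + √(10² + 4·12·8)) / (2·12) = (−10 + √484) / 24 = (−10 + 22)/24 = 1/2.
ℓ''(λ) = −8/λ² − 12 < 0, confirming a maximum.

λ̂_MAP = 0.500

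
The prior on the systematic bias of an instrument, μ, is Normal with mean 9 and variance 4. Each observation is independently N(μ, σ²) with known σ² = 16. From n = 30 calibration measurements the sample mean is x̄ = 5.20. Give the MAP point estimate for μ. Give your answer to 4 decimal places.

n = 30, x̄ = 5.20.
For a Normal prior and Normal likelihood with known variance, the posterior is Normal; its mode equals its mean, the precision-weighted average.
Prior precision 1/σ₀² = 1/4 = 0.25; data precision n/σ² = 30/16 = 1.875.
μ̂ = (0.25·9 + 1.875·5.2) / (0.25 + 1.875) = 12/2.125 = 96/17 ≈ 5.6471.

μ̂_MAP = 5.6471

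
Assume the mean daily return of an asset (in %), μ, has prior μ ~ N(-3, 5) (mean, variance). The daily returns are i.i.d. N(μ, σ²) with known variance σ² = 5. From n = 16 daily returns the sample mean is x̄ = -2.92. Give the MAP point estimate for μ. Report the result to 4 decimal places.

μ̂_MAP = -2.9247

n = 16, x̄ = -2.92.
For a Normal prior and Normal likelihood with known variance, the posterior is Normal; its mode equals its mean, the precision-weighted average.
Prior precision 1/σ₀² = 1/5 = 0.2; data precision n/σ² = 16/5 = 3.2.
μ̂ = (0.2·(-3) + 3.2·(-2.92)) / (0.2 + 3.2) = (-9.944)/3.4 = -1243/425 ≈ -2.9247.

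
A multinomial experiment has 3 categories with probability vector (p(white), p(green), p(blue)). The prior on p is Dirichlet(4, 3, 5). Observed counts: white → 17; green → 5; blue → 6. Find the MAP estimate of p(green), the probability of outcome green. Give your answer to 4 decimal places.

MAP estimate of p(green) = 0.1892

The posterior is Dirichlet(αᵢ + nᵢ) = Dirichlet(21, 8, 11).
For a Dirichlet(a₁,…,a_K) with all aᵢ > 1, the mode has j-th component (aⱼ − 1)/(Σaᵢ − K).
Here Σaᵢ = 40 and K = 3, so p(green) = (8 − 1)/(40 − 3) = 7/37 ≈ 0.1892.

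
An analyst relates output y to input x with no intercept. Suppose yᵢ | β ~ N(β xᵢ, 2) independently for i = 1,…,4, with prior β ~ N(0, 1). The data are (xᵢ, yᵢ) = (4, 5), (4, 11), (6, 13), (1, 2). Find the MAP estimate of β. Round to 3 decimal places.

β̂_MAP = 2.028

log p(β | y) = −Σ(yᵢ − βxᵢ)²/(2·2) − β²/(2·1) + const.
Setting the derivative to zero: Σxᵢ(yᵢ − βxᵢ)/2 − β/1 = 0, so β = Σxᵢyᵢ / (Σxᵢ² + σ²/τ²).
Σxᵢyᵢ = 4·5 + 4·11 + 6·13 + 1·2 = 144; Σxᵢ² = 69; σ²/τ² = 2.
β̂_MAP = 144 / (69 + 2) = 144/71 ≈ 2.028.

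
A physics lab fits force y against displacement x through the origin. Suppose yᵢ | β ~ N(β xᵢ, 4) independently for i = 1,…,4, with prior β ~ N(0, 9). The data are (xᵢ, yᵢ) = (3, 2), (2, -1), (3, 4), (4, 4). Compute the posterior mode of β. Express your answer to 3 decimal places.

log p(β | y) = −Σ(yᵢ − βxᵢ)²/(2·4) − β²/(2·9) + const.
Setting the derivative to zero: Σxᵢ(yᵢ − βxᵢ)/4 − β/9 = 0, so β = Σxᵢyᵢ / (Σxᵢ² + σ²/τ²).
Σxᵢyᵢ = 3·2 + 2·(-1) + 3·4 + 4·4 = 32; Σxᵢ² = 38; σ²/τ² = 4/9.
β̂_MAP = 32 / (38 + 4/9) = 32/(346/9) = 144/173 ≈ 0.832.

β̂_MAP = 0.832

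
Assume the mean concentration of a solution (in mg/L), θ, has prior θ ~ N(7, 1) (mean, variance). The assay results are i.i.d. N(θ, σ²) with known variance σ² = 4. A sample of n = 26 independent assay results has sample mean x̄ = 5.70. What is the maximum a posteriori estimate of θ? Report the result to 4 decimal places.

n = 26, x̄ = 5.70.
For a Normal prior and Normal likelihood with known variance, the posterior is Normal; its mode equals its mean, the precision-weighted average.
Prior precision 1/σ₀² = 1/1 = 1; data precision n/σ² = 26/4 = 6.5.
θ̂ = (1·7 + 6.5·5.7) / (1 + 6.5) = 44.05/7.5 = 881/150 ≈ 5.8733.

θ̂_MAP = 5.8733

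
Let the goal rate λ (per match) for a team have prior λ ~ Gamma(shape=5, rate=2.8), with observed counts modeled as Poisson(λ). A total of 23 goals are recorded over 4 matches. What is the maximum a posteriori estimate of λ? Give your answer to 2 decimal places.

Σxᵢ = 23, n = 4.
Posterior ∝ λ^4e^(−2.8λ) · λ^23e^(−4λ) = λ^27e^(−6.8λ), i.e. Gamma(shape=28, rate=6.8).
The mode of a Gamma(a, b) with a ≥ 1 (shape–rate) is (a−1)/b = 27/6.8 ≈ 3.97.

λ̂_MAP = 3.97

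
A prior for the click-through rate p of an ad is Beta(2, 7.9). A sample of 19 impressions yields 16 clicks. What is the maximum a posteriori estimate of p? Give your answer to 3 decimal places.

p̂_MAP = 0.632

Prior: Beta(2, 7.9).
Data: 16 successes in 19 trials. The binomial likelihood contributes p^16(1−p)^3, so the posterior is Beta(2+16, 7.9+3) = Beta(18, 10.9).
For Beta(a, b) with a, b > 1 the mode is (a−1)/(a+b−2) = 17/26.9 ≈ 0.632.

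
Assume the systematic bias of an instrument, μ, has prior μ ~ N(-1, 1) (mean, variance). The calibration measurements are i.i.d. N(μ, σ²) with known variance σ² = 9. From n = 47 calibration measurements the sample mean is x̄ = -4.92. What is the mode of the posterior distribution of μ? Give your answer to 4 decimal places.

n = 47, x̄ = -4.92.
For a Normal prior and Normal likelihood with known variance, the posterior is Normal; its mode equals its mean, the precision-weighted average.
Prior precision 1/σ₀² = 1/1 = 1; data precision n/σ² = 47/9.
μ̂ = (1·(-1) + (47/9)·(-4.92)) / (1 + 47/9) = (-2002/75)/(56/9) = -4.2900.

μ̂_MAP = -4.2900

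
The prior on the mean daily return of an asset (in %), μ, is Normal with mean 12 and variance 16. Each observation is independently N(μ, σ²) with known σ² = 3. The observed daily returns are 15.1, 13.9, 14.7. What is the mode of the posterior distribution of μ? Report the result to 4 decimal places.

n = 3; x̄ = (15.1 + 13.9 + 14.7)/3 = 43.7/3 = 437/30 ≈ 14.5667.
For a Normal prior and Normal likelihood with known variance, the posterior is Normal; its mode equals its mean, the precision-weighted average.
Prior precision 1/σ₀² = 1/16 = 0.0625; data precision n/σ² = 3/3 = 1.
μ̂ = (0.0625·12 + 1·(437/30)) / (0.0625 + 1) = (919/60)/1.0625 = 3676/255 ≈ 14.4157.

μ̂_MAP = 14.4157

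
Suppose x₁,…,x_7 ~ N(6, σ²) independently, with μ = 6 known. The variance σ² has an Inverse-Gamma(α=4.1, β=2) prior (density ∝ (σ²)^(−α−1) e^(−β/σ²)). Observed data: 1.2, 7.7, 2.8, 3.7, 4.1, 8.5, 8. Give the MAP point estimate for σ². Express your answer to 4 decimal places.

Sum of squared deviations about the known mean: SS = (1.2−6)² + (7.7−6)² + (2.8−6)² + (3.7−6)² + (4.1−6)² + (8.5−6)² + (8−6)² = 55.32.
The Normal likelihood contributes (σ²)^(−n/2) exp(−SS/(2σ²)), so the posterior is Inverse-Gamma(α + n/2, β + SS/2) = Inverse-Gamma(7.6, 29.66).
The mode of Inverse-Gamma(a, b) is b/(a+1) = 29.66/8.6 ≈ 3.4488.

σ̂²_MAP = 3.4488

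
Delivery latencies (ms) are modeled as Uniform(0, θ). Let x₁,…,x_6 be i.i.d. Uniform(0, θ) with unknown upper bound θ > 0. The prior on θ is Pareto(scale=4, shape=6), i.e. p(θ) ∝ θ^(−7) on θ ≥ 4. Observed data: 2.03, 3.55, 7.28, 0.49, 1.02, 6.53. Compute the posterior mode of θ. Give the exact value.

θ̂_MAP = 7.28

The Uniform(0, θ) likelihood is θ^(−n) for θ ≥ max(xᵢ), zero otherwise. Here max(xᵢ) = 7.28.
Posterior ∝ θ^(−7) · θ^(−6) = θ^(−13) on θ ≥ max(4, 7.28) = 7.28.
This density is strictly decreasing in θ, so the posterior mode lies at the lower boundary of the support.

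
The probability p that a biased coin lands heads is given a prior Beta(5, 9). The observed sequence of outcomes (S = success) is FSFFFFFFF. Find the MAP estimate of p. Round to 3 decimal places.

p̂_MAP = 0.238

Prior: Beta(5, 9).
Data: 1 success in 9 trials (from the sequence). The binomial likelihood contributes p(1−p)^8, so the posterior is Beta(5+1, 9+8) = Beta(6, 17).
For Beta(a, b) with a, b > 1 the mode is (a−1)/(a+b−2) = 5/21 ≈ 0.238.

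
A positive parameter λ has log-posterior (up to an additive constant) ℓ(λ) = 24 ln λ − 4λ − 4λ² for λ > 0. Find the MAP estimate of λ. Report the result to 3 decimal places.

ℓ'(λ) = 24/λ − 4 − 8λ. Setting this to zero and multiplying by λ: 8λ² + 4λ − 24 = 0.
λ = (−4 + √(4² + 4·8·24)) / (2·8) = (−4 + √784) / 16 = (−4 + 28)/16 = 3/2.
ℓ''(λ) = −24/λ² − 8 < 0, confirming a maximum.

λ̂_MAP = 1.500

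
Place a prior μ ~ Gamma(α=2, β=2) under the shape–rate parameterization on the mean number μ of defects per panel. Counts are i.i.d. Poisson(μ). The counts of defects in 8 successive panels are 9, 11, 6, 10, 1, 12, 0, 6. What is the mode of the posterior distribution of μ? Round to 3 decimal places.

μ̂_MAP = 5.600

Σxᵢ = 9+11+6+10+1+12+0+6 = 55, with n = 8.
Posterior ∝ μe^(−2μ) · μ^55e^(−8μ) = μ^56e^(−10μ), i.e. Gamma(shape=57, rate=10).
The mode of a Gamma(a, b) with a ≥ 1 (shape–rate) is (a−1)/b = 56/10 ≈ 5.600.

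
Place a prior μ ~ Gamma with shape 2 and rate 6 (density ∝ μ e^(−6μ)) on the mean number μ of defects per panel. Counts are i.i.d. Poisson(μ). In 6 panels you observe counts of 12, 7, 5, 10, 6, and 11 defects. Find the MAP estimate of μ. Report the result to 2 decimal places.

Σxᵢ = 12+7+5+10+6+11 = 51, with n = 6.
Posterior ∝ μe^(−6μ) · μ^51e^(−6μ) = μ^52e^(−12μ), i.e. Gamma(shape=53, rate=12).
The mode of a Gamma(a, b) with a ≥ 1 (shape–rate) is (a−1)/b = 52/12 ≈ 4.33.

μ̂_MAP = 4.33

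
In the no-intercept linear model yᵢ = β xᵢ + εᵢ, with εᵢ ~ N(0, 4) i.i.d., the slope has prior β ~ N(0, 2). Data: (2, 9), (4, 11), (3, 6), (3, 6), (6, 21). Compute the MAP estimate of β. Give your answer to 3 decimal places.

β̂_MAP = 2.947

log p(β | y) = −Σ(yᵢ − βxᵢ)²/(2·4) − β²/(2·2) + const.
Setting the derivative to zero: Σxᵢ(yᵢ − βxᵢ)/4 − β/2 = 0, so β = Σxᵢyᵢ / (Σxᵢ² + σ²/τ²).
Σxᵢyᵢ = 2·9 + 4·11 + 3·6 + 3·6 + 6·21 = 224; Σxᵢ² = 74; σ²/τ² = 2.
β̂_MAP = 224 / (74 + 2) = 224/76 ≈ 2.947.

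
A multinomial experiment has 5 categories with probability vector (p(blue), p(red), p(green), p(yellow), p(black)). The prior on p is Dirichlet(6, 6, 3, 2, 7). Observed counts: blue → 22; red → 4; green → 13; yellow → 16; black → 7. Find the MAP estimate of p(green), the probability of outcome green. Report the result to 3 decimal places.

MAP estimate of p(green) = 0.185

The posterior is Dirichlet(αᵢ + nᵢ) = Dirichlet(28, 10, 16, 18, 14).
For a Dirichlet(a₁,…,a_K) with all aᵢ > 1, the mode has j-th component (aⱼ − 1)/(Σaᵢ − K).
Here Σaᵢ = 86 and K = 5, so p(green) = (16 − 1)/(86 − 5) = 15/81 ≈ 0.185.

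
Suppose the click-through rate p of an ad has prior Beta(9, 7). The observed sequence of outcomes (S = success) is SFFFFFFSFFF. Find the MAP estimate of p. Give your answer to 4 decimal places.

p̂_MAP = 0.4000

Prior: Beta(9, 7).
Data: 2 successes in 11 trials (from the sequence). The binomial likelihood contributes p^2(1−p)^9, so the posterior is Beta(9+2, 7+9) = Beta(11, 16).
For Beta(a, b) with a, b > 1 the mode is (a−1)/(a+b−2) = 10/25 ≈ 0.4000.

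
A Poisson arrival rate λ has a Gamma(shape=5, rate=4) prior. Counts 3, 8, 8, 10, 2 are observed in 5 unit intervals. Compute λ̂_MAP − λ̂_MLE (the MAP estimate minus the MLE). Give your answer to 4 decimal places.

Σxᵢ = 31. Posterior is Gamma(36, 9); MAP = (36−1)/9 = 35/9 ≈ 3.88889.
MLE = x̄ = 31/5 ≈ 6.20000.
Difference = 35/9 − 31/5 = -104/45 ≈ -2.3111.

MAP − MLE = -2.3111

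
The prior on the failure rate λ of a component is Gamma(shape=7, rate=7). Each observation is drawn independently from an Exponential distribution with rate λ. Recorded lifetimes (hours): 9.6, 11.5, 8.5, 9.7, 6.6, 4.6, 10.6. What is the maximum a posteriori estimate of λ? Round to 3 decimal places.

The Exponential(rate=λ) likelihood is ∝ λ^n e^(−λΣtᵢ). Here n = 7 and Σtᵢ = 9.6 + 11.5 + 8.5 + 9.7 + 6.6 + 4.6 + 10.6 = 61.1.
Posterior ∝ λ^6e^(−7λ) · λ^7e^(−61.1λ) = λ^13e^(−68.1λ), i.e. Gamma(14, 68.1).
Mode = (a−1)/b = 13/68.1 ≈ 0.191.

λ̂_MAP = 0.191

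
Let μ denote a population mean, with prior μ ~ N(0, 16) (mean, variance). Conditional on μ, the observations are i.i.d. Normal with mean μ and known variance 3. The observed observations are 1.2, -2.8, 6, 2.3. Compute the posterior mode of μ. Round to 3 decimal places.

μ̂_MAP = 1.600

n = 4; x̄ = (1.2 + (-2.8) + 6 + 2.3)/4 = 6.7/4 = 1.675.
For a Normal prior and Normal likelihood with known variance, the posterior is Normal; its mode equals its mean, the precision-weighted average.
Prior precision 1/σ₀² = 1/16 = 0.0625; data precision n/σ² = 4/3.
μ̂ = (0.0625·0 + (4/3)·1.675) / (0.0625 + 4/3) = (67/30)/(67/48) = 1.600.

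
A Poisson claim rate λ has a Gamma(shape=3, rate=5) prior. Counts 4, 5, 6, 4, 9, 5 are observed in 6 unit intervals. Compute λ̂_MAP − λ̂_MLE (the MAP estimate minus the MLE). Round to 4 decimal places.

MAP − MLE = -2.3182

Σxᵢ = 33. Posterior is Gamma(36, 11); MAP = (36−1)/11 = 35/11 ≈ 3.18182.
MLE = x̄ = 33/6 ≈ 5.50000.
Difference = 35/11 − 33/6 = -51/22 ≈ -2.3182.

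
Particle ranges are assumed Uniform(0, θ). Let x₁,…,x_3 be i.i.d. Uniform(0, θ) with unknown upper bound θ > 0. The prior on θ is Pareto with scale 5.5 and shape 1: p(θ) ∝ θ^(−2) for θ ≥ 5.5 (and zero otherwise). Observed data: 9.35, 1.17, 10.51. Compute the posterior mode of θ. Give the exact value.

The Uniform(0, θ) likelihood is θ^(−n) for θ ≥ max(xᵢ), zero otherwise. Here max(xᵢ) = 10.51.
Posterior ∝ θ^(−2) · θ^(−3) = θ^(−5) on θ ≥ max(5.5, 10.51) = 10.51.
This density is strictly decreasing in θ, so the posterior mode lies at the lower boundary of the support.

θ̂_MAP = 10.51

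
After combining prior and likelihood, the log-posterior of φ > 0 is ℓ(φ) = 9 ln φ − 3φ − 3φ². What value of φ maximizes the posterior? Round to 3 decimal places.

φ̂_MAP = 1.000

ℓ'(φ) = 9/φ − 3 − 6φ. Setting this to zero and multiplying by φ: 6φ² + 3φ − 9 = 0.
φ = (−3 + √(3² + 4·6·9)) / (2·6) = (−3 + √225) / 12 = (−3 + 15)/12 = 1.
ℓ''(φ) = −9/φ² − 6 < 0, confirming a maximum.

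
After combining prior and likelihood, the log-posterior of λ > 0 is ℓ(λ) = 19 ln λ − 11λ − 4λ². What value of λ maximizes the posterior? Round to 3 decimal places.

ℓ'(λ) = 19/λ − 11 − 8λ. Setting this to zero and multiplying by λ: 8λ² + 11λ − 19 = 0.
λ = (−11 + √(11² + 4·8·19)) / (2·8) = (−11 + √729) / 16 = (−11 + 27)/16 = 1.
ℓ''(λ) = −19/λ² − 8 < 0, confirming a maximum.

λ̂_MAP = 1.000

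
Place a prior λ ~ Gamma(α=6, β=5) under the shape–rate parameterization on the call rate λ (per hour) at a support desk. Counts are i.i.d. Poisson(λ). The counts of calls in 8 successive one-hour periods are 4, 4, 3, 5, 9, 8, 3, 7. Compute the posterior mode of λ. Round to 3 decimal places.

λ̂_MAP = 3.692

Σxᵢ = 4+4+3+5+9+8+3+7 = 43, with n = 8.
Posterior ∝ λ^5e^(−5λ) · λ^43e^(−8λ) = λ^48e^(−13λ), i.e. Gamma(shape=49, rate=13).
The mode of a Gamma(a, b) with a ≥ 1 (shape–rate) is (a−1)/b = 48/13 ≈ 3.692.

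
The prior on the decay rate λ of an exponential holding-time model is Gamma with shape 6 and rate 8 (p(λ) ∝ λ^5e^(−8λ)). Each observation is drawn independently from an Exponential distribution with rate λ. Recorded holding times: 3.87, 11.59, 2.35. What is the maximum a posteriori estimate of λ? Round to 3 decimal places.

The Exponential(rate=λ) likelihood is ∝ λ^n e^(−λΣtᵢ). Here n = 3 and Σtᵢ = 3.87 + 11.59 + 2.35 = 17.81.
Posterior ∝ λ^5e^(−8λ) · λ^3e^(−17.81λ) = λ^8e^(−25.81λ), i.e. Gamma(9, 25.81).
Mode = (a−1)/b = 8/25.81 ≈ 0.310.

λ̂_MAP = 0.310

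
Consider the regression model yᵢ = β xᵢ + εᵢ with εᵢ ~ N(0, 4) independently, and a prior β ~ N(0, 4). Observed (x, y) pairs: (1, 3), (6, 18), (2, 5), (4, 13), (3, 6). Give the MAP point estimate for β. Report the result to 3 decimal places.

β̂_MAP = 2.851

log p(β | y) = −Σ(yᵢ − βxᵢ)²/(2·4) − β²/(2·4) + const.
Setting the derivative to zero: Σxᵢ(yᵢ − βxᵢ)/4 − β/4 = 0, so β = Σxᵢyᵢ / (Σxᵢ² + σ²/τ²).
Σxᵢyᵢ = 1·3 + 6·18 + 2·5 + 4·13 + 3·6 = 191; Σxᵢ² = 66; σ²/τ² = 1.
β̂_MAP = 191 / (66 + 1) = 191/67 ≈ 2.851.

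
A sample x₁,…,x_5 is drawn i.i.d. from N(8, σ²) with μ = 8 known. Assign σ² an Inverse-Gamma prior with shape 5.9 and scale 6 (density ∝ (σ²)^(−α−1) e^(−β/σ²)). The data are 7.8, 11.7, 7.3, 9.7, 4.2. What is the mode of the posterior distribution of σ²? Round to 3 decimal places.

σ̂²_MAP = 2.316

Sum of squared deviations about the known mean: SS = (7.8−8)² + (11.7−8)² + (7.3−8)² + (9.7−8)² + (4.2−8)² = 31.55.
The Normal likelihood contributes (σ²)^(−n/2) exp(−SS/(2σ²)), so the posterior is Inverse-Gamma(α + n/2, β + SS/2) = Inverse-Gamma(8.4, 21.775).
The mode of Inverse-Gamma(a, b) is b/(a+1) = 21.775/9.4 ≈ 2.316.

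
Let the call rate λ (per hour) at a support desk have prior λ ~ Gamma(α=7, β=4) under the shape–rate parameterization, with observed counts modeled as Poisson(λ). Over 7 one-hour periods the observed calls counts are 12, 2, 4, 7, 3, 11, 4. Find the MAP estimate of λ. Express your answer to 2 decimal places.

λ̂_MAP = 4.45

Σxᵢ = 12+2+4+7+3+11+4 = 43, with n = 7.
Posterior ∝ λ^6e^(−4λ) · λ^43e^(−7λ) = λ^49e^(−11λ), i.e. Gamma(shape=50, rate=11).
The mode of a Gamma(a, b) with a ≥ 1 (shape–rate) is (a−1)/b = 49/11 ≈ 4.45.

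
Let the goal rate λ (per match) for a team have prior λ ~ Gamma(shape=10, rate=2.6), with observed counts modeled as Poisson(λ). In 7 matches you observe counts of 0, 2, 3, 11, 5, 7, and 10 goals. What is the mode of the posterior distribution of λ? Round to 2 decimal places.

λ̂_MAP = 4.90

Σxᵢ = 0+2+3+11+5+7+10 = 38, with n = 7.
Posterior ∝ λ^9e^(−2.6λ) · λ^38e^(−7λ) = λ^47e^(−9.6λ), i.e. Gamma(shape=48, rate=9.6).
The mode of a Gamma(a, b) with a ≥ 1 (shape–rate) is (a−1)/b = 47/9.6 ≈ 4.90.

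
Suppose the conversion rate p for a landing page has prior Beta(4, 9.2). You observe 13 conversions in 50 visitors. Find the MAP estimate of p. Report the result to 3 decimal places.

Prior: Beta(4, 9.2).
Data: 13 successes in 50 trials. The binomial likelihood contributes p^13(1−p)^37, so the posterior is Beta(4+13, 9.2+37) = Beta(17, 46.2).
For Beta(a, b) with a, b > 1 the mode is (a−1)/(a+b−2) = 16/61.2 ≈ 0.261.

p̂_MAP = 0.261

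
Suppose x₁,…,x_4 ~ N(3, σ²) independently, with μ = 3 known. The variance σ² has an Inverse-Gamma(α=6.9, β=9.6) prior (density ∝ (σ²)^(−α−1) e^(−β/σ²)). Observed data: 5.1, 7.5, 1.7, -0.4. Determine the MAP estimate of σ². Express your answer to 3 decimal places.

Sum of squared deviations about the known mean: SS = (5.1−3)² + (7.5−3)² + (1.7−3)² + (-0.4−3)² = 37.91.
The Normal likelihood contributes (σ²)^(−n/2) exp(−SS/(2σ²)), so the posterior is Inverse-Gamma(α + n/2, β + SS/2) = Inverse-Gamma(8.9, 28.555).
The mode of Inverse-Gamma(a, b) is b/(a+1) = 28.555/9.9 ≈ 2.884.

σ̂²_MAP = 2.884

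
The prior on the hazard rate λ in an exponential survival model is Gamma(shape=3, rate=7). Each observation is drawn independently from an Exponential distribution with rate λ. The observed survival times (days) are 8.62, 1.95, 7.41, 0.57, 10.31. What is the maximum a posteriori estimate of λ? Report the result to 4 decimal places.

λ̂_MAP = 0.1952

The Exponential(rate=λ) likelihood is ∝ λ^n e^(−λΣtᵢ). Here n = 5 and Σtᵢ = 8.62 + 1.95 + 7.41 + 0.57 + 10.31 = 28.86.
Posterior ∝ λ^2e^(−7λ) · λ^5e^(−28.86λ) = λ^7e^(−35.86λ), i.e. Gamma(8, 35.86).
Mode = (a−1)/b = 7/35.86 ≈ 0.1952.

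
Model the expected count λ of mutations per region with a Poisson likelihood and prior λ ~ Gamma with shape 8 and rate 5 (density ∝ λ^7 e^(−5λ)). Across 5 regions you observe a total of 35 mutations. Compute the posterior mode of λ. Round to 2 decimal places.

λ̂_MAP = 4.20

Σxᵢ = 35, n = 5.
Posterior ∝ λ^7e^(−5λ) · λ^35e^(−5λ) = λ^42e^(−10λ), i.e. Gamma(shape=43, rate=10).
The mode of a Gamma(a, b) with a ≥ 1 (shape–rate) is (a−1)/b = 42/10 ≈ 4.20.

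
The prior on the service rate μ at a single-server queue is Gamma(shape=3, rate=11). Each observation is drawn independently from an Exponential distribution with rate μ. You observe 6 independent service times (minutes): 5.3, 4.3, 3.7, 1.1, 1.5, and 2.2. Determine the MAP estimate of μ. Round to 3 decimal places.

The Exponential(rate=μ) likelihood is ∝ μ^n e^(−μΣtᵢ). Here n = 6 and Σtᵢ = 5.3 + 4.3 + 3.7 + 1.1 + 1.5 + 2.2 = 18.1.
Posterior ∝ μ^2e^(−11μ) · μ^6e^(−18.1μ) = μ^8e^(−29.1μ), i.e. Gamma(9, 29.1).
Mode = (a−1)/b = 8/29.1 ≈ 0.275.

μ̂_MAP = 0.275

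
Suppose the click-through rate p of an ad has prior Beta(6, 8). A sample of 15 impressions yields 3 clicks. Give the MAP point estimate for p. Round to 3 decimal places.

p̂_MAP = 0.296

Prior: Beta(6, 8).
Data: 3 successes in 15 trials. The binomial likelihood contributes p^3(1−p)^12, so the posterior is Beta(6+3, 8+12) = Beta(9, 20).
For Beta(a, b) with a, b > 1 the mode is (a−1)/(a+b−2) = 8/27 ≈ 0.296.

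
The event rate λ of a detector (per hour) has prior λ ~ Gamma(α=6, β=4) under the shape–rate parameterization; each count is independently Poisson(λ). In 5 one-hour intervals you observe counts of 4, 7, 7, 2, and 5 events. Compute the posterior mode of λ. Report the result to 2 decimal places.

Σxᵢ = 4+7+7+2+5 = 25, with n = 5.
Posterior ∝ λ^5e^(−4λ) · λ^25e^(−5λ) = λ^30e^(−9λ), i.e. Gamma(shape=31, rate=9).
The mode of a Gamma(a, b) with a ≥ 1 (shape–rate) is (a−1)/b = 30/9 ≈ 3.33.

λ̂_MAP = 3.33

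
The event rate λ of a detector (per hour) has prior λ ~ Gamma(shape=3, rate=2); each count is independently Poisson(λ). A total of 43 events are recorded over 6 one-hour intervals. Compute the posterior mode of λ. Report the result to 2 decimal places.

Σxᵢ = 43, n = 6.
Posterior ∝ λ^2e^(−2λ) · λ^43e^(−6λ) = λ^45e^(−8λ), i.e. Gamma(shape=46, rate=8).
The mode of a Gamma(a, b) with a ≥ 1 (shape–rate) is (a−1)/b = 45/8 ≈ 5.63.

λ̂_MAP = 5.63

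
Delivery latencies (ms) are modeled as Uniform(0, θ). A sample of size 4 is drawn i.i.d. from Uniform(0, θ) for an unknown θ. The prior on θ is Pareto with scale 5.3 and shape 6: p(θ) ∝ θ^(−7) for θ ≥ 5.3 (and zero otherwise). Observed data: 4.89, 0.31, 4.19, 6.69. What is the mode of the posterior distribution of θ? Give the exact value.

The Uniform(0, θ) likelihood is θ^(−n) for θ ≥ max(xᵢ), zero otherwise. Here max(xᵢ) = 6.69.
Posterior ∝ θ^(−7) · θ^(−4) = θ^(−11) on θ ≥ max(5.3, 6.69) = 6.69.
This density is strictly decreasing in θ, so the posterior mode lies at the lower boundary of the support.

θ̂_MAP = 6.69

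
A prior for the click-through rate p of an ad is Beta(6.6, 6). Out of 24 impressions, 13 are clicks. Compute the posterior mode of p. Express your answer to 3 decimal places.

Prior: Beta(6.6, 6).
Data: 13 successes in 24 trials. The binomial likelihood contributes p^13(1−p)^11, so the posterior is Beta(6.6+13, 6+11) = Beta(19.6, 17).
For Beta(a, b) with a, b > 1 the mode is (a−1)/(a+b−2) = 18.6/34.6 ≈ 0.538.

p̂_MAP = 0.538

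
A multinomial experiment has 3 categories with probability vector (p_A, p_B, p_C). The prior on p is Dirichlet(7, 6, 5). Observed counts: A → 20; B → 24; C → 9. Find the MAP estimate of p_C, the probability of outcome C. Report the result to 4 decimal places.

The posterior is Dirichlet(αᵢ + nᵢ) = Dirichlet(27, 30, 14).
For a Dirichlet(a₁,…,a_K) with all aᵢ > 1, the mode has j-th component (aⱼ − 1)/(Σaᵢ − K).
Here Σaᵢ = 71 and K = 3, so p_C = (14 − 1)/(71 − 3) = 13/68 ≈ 0.1912.

MAP estimate of p_C = 0.1912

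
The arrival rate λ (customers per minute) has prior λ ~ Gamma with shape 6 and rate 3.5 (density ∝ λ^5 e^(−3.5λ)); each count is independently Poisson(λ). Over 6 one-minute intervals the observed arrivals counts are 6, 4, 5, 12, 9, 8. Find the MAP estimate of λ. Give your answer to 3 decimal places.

Σxᵢ = 6+4+5+12+9+8 = 44, with n = 6.
Posterior ∝ λ^5e^(−3.5λ) · λ^44e^(−6λ) = λ^49e^(−9.5λ), i.e. Gamma(shape=50, rate=9.5).
The mode of a Gamma(a, b) with a ≥ 1 (shape–rate) is (a−1)/b = 49/9.5 ≈ 5.158.

λ̂_MAP = 5.158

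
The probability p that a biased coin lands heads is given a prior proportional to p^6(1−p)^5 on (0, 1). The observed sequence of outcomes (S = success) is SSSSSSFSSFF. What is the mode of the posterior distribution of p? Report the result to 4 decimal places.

p̂_MAP = 0.6364

The prior density ∝ p^6(1−p)^5 is the kernel of Beta(7, 6).
Data: 8 successes in 11 trials (from the sequence). The binomial likelihood contributes p^8(1−p)^3, so the posterior is Beta(7+8, 6+3) = Beta(15, 9).
For Beta(a, b) with a, b > 1 the mode is (a−1)/(a+b−2) = 14/22 ≈ 0.6364.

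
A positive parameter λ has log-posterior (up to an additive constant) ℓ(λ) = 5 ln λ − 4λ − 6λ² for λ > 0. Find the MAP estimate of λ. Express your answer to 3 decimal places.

λ̂_MAP = 0.500

ℓ'(λ) = 5/λ − 4 − 12λ. Setting this to zero and multiplying by λ: 12λ² + 4λ − 5 = 0.
λ = (−4 + √(4² + 4·12·5)) / (2·12) = (−4 + √256) / 24 = (−4 + 16)/24 = 1/2.
ℓ''(λ) = −5/λ² − 12 < 0, confirming a maximum.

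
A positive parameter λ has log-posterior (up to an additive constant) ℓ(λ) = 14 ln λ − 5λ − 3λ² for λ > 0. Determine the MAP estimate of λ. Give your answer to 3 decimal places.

λ̂_MAP = 1.167

ℓ'(λ) = 14/λ − 5 − 6λ. Setting this to zero and multiplying by λ: 6λ² + 5λ − 14 = 0.
λ = (−5 + √(5² + 4·6·14)) / (2·6) = (−5 + √361) / 12 = (−5 + 19)/12 = 7/6.
ℓ''(λ) = −14/λ² − 6 < 0, confirming a maximum.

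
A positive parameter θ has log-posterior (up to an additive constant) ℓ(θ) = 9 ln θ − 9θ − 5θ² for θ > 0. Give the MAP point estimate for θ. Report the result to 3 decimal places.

ℓ'(θ) = 9/θ − 9 − 10θ. Setting this to zero and multiplying by θ: 10θ² + 9θ − 9 = 0.
θ = (−9 + √(9² + 4·10·9)) / (2·10) = (−9 + √441) / 20 = (−9 + 21)/20 = 3/5.
ℓ''(θ) = −9/θ² − 10 < 0, confirming a maximum.

θ̂_MAP = 0.600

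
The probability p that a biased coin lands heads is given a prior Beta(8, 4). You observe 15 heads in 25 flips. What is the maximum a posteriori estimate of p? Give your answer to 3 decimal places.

Prior: Beta(8, 4).
Data: 15 successes in 25 trials. The binomial likelihood contributes p^15(1−p)^10, so the posterior is Beta(8+15, 4+10) = Beta(23, 14).
For Beta(a, b) with a, b > 1 the mode is (a−1)/(a+b−2) = 22/35 ≈ 0.629.

p̂_MAP = 0.629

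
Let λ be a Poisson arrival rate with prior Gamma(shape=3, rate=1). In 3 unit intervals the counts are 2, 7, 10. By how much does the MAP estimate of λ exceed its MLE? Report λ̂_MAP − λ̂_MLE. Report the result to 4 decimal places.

MAP − MLE = -1.0833

Σxᵢ = 19. Posterior is Gamma(22, 4); MAP = (22−1)/4 = 21/4 ≈ 5.25000.
MLE = x̄ = 19/3 ≈ 6.33333.
Difference = 21/4 − 19/3 = -13/12 ≈ -1.0833.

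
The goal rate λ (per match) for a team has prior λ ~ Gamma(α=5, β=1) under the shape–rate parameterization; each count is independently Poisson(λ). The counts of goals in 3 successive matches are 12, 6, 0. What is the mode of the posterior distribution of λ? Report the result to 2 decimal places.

Σxᵢ = 12+6+0 = 18, with n = 3.
Posterior ∝ λ^4e^(−1λ) · λ^18e^(−3λ) = λ^22e^(−4λ), i.e. Gamma(shape=23, rate=4).
The mode of a Gamma(a, b) with a ≥ 1 (shape–rate) is (a−1)/b = 22/4 ≈ 5.50.

λ̂_MAP = 5.50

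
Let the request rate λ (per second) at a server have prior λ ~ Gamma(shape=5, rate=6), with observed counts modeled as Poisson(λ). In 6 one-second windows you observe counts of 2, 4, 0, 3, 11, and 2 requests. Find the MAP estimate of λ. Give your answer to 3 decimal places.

Σxᵢ = 2+4+0+3+11+2 = 22, with n = 6.
Posterior ∝ λ^4e^(−6λ) · λ^22e^(−6λ) = λ^26e^(−12λ), i.e. Gamma(shape=27, rate=12).
The mode of a Gamma(a, b) with a ≥ 1 (shape–rate) is (a−1)/b = 26/12 ≈ 2.167.

λ̂_MAP = 2.167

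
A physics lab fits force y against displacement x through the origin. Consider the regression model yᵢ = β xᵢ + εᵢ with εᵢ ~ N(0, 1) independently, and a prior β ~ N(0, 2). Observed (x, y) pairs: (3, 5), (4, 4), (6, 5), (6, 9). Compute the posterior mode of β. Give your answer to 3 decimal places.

β̂_MAP = 1.179

log p(β | y) = −Σ(yᵢ − βxᵢ)²/(2·1) − β²/(2·2) + const.
Setting the derivative to zero: Σxᵢ(yᵢ − βxᵢ)/1 − β/2 = 0, so β = Σxᵢyᵢ / (Σxᵢ² + σ²/τ²).
Σxᵢyᵢ = 3·5 + 4·4 + 6·5 + 6·9 = 115; Σxᵢ² = 97; σ²/τ² = 0.5.
β̂_MAP = 115 / (97 + 0.5) = 115/97.5 ≈ 1.179.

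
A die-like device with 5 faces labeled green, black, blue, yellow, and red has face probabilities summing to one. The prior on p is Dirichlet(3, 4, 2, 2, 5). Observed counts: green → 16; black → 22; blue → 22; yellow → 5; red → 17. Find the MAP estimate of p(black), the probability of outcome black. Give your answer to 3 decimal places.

The posterior is Dirichlet(αᵢ + nᵢ) = Dirichlet(19, 26, 24, 7, 22).
For a Dirichlet(a₁,…,a_K) with all aᵢ > 1, the mode has j-th component (aⱼ − 1)/(Σaᵢ − K).
Here Σaᵢ = 98 and K = 5, so p(black) = (26 − 1)/(98 − 5) = 25/93 ≈ 0.269.

MAP estimate of p(black) = 0.269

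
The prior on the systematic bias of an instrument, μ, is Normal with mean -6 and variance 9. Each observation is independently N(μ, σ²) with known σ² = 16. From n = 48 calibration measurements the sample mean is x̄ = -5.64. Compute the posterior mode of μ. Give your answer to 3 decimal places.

n = 48, x̄ = -5.64.
For a Normal prior and Normal likelihood with known variance, the posterior is Normal; its mode equals its mean, the precision-weighted average.
Prior precision 1/σ₀² = 1/9; data precision n/σ² = 48/16 = 3.
μ̂ = ((1/9)·(-6) + 3·(-5.64)) / (1/9 + 3) = (-1319/75)/(28/9) = -3957/700 ≈ -5.653.

μ̂_MAP = -5.653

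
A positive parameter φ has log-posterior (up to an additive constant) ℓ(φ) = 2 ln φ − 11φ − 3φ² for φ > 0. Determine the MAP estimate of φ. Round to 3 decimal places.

ℓ'(φ) = 2/φ − 11 − 6φ. Setting this to zero and multiplying by φ: 6φ² + 11φ − 2 = 0.
φ = (−11 + √(11² + 4·6·2)) / (2·6) = (−11 + √169) / 12 = (−11 + 13)/12 = 1/6.
ℓ''(φ) = −2/φ² − 6 < 0, confirming a maximum.

φ̂_MAP = 0.167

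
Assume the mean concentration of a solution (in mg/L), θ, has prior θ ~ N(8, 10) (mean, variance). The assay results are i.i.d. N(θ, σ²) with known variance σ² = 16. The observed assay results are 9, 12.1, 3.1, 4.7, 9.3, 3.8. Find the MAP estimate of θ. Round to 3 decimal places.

θ̂_MAP = 7.211

n = 6; x̄ = (9 + 12.1 + 3.1 + 4.7 + 9.3 + 3.8)/6 = 42/6 = 7.
For a Normal prior and Normal likelihood with known variance, the posterior is Normal; its mode equals its mean, the precision-weighted average.
Prior precision 1/σ₀² = 1/10 = 0.1; data precision n/σ² = 6/16 = 0.375.
θ̂ = (0.1·8 + 0.375·7) / (0.1 + 0.375) = 3.425/0.475 = 137/19 ≈ 7.211.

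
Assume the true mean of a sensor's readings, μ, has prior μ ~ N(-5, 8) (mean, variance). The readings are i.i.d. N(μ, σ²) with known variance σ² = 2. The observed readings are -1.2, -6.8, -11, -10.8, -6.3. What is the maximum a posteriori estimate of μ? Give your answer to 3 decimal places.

μ̂_MAP = -7.114

n = 5; x̄ = ((-1.2) + (-6.8) + (-11) + (-10.8) + (-6.3))/5 = -36.1/5 = -7.22.
For a Normal prior and Normal likelihood with known variance, the posterior is Normal; its mode equals its mean, the precision-weighted average.
Prior precision 1/σ₀² = 1/8 = 0.125; data precision n/σ² = 5/2 = 2.5.
μ̂ = (0.125·(-5) + 2.5·(-7.22)) / (0.125 + 2.5) = (-18.675)/2.625 = -249/35 ≈ -7.114.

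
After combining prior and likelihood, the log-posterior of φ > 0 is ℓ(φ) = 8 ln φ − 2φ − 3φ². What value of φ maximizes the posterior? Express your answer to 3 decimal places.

ℓ'(φ) = 8/φ − 2 − 6φ. Setting this to zero and multiplying by φ: 6φ² + 2φ − 8 = 0.
φ = (−2 + √(2² + 4·6·8)) / (2·6) = (−2 + √196) / 12 = (−2 + 14)/12 = 1.
ℓ''(φ) = −8/φ² − 6 < 0, confirming a maximum.

φ̂_MAP = 1.000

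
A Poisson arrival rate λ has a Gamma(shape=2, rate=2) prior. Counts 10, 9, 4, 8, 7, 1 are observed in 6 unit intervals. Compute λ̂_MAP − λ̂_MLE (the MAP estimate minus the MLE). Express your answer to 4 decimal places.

MAP − MLE = -1.5000

Σxᵢ = 39. Posterior is Gamma(41, 8); MAP = (41−1)/8 = 40/8 ≈ 5.00000.
MLE = x̄ = 39/6 ≈ 6.50000.
Difference = 40/8 − 39/6 = -3/2 ≈ -1.5000.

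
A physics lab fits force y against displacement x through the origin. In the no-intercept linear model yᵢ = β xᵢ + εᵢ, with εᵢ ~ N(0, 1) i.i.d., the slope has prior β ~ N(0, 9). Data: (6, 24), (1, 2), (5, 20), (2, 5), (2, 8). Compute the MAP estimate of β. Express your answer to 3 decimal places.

β̂_MAP = 3.880

log p(β | y) = −Σ(yᵢ − βxᵢ)²/(2·1) − β²/(2·9) + const.
Setting the derivative to zero: Σxᵢ(yᵢ − βxᵢ)/1 − β/9 = 0, so β = Σxᵢyᵢ / (Σxᵢ² + σ²/τ²).
Σxᵢyᵢ = 6·24 + 1·2 + 5·20 + 2·5 + 2·8 = 272; Σxᵢ² = 70; σ²/τ² = 1/9.
β̂_MAP = 272 / (70 + 1/9) = 272/(631/9) = 2448/631 ≈ 3.880.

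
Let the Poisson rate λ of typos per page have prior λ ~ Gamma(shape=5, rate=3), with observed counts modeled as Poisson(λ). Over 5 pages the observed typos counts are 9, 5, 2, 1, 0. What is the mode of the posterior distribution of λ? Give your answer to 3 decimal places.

λ̂_MAP = 2.625

Σxᵢ = 9+5+2+1+0 = 17, with n = 5.
Posterior ∝ λ^4e^(−3λ) · λ^17e^(−5λ) = λ^21e^(−8λ), i.e. Gamma(shape=22, rate=8).
The mode of a Gamma(a, b) with a ≥ 1 (shape–rate) is (a−1)/b = 21/8 ≈ 2.625.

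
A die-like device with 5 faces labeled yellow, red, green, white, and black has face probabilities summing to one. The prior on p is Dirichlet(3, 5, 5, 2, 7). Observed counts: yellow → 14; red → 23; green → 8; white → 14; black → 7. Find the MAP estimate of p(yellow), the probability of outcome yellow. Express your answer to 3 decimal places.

The posterior is Dirichlet(αᵢ + nᵢ) = Dirichlet(17, 28, 13, 16, 14).
For a Dirichlet(a₁,…,a_K) with all aᵢ > 1, the mode has j-th component (aⱼ − 1)/(Σaᵢ − K).
Here Σaᵢ = 88 and K = 5, so p(yellow) = (17 − 1)/(88 − 5) = 16/83 ≈ 0.193.

MAP estimate of p(yellow) = 0.193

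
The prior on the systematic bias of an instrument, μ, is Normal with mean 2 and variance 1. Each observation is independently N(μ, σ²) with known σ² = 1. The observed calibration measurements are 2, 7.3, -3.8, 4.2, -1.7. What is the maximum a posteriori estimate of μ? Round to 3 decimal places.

n = 5; x̄ = (2 + 7.3 + (-3.8) + 4.2 + (-1.7))/5 = 8/5 = 1.6.
For a Normal prior and Normal likelihood with known variance, the posterior is Normal; its mode equals its mean, the precision-weighted average.
Prior precision 1/σ₀² = 1/1 = 1; data precision n/σ² = 5/1 = 5.
μ̂ = (1·2 + 5·1.6) / (1 + 5) = 10/6 = 5/3 ≈ 1.667.

μ̂_MAP = 1.667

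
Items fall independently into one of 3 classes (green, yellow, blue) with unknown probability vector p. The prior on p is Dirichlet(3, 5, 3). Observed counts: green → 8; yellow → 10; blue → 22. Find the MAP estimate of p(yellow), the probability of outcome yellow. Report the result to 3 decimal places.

The posterior is Dirichlet(αᵢ + nᵢ) = Dirichlet(11, 15, 25).
For a Dirichlet(a₁,…,a_K) with all aᵢ > 1, the mode has j-th component (aⱼ − 1)/(Σaᵢ − K).
Here Σaᵢ = 51 and K = 3, so p(yellow) = (15 − 1)/(51 − 3) = 14/48 ≈ 0.292.

MAP estimate of p(yellow) = 0.292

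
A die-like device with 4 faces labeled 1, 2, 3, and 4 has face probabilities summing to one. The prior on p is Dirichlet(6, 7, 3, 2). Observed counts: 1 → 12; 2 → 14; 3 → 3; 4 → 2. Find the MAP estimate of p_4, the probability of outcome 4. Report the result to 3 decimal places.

The posterior is Dirichlet(αᵢ + nᵢ) = Dirichlet(18, 21, 6, 4).
For a Dirichlet(a₁,…,a_K) with all aᵢ > 1, the mode has j-th component (aⱼ − 1)/(Σaᵢ − K).
Here Σaᵢ = 49 and K = 4, so p_4 = (4 − 1)/(49 − 4) = 3/45 ≈ 0.067.

MAP estimate: 0.067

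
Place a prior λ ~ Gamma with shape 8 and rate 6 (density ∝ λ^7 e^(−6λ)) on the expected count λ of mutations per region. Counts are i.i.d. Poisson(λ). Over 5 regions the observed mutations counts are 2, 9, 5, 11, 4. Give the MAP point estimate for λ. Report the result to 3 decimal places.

Σxᵢ = 2+9+5+11+4 = 31, with n = 5.
Posterior ∝ λ^7e^(−6λ) · λ^31e^(−5λ) = λ^38e^(−11λ), i.e. Gamma(shape=39, rate=11).
The mode of a Gamma(a, b) with a ≥ 1 (shape–rate) is (a−1)/b = 38/11 ≈ 3.455.

λ̂_MAP = 3.455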